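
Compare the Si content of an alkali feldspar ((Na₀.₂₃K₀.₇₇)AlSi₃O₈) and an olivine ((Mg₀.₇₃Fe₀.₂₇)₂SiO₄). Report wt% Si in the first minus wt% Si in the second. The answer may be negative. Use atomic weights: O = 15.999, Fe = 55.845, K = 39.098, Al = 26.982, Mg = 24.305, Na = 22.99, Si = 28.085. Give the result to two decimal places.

12.87 percentage points

M((Na₀.₂₃K₀.₇₇)AlSi₃O₈) = 274.622 g/mol, so wt% Si = 84.255/274.622 × 100 = 30.68%.
M((Mg₀.₇₃Fe₀.₂₇)₂SiO₄) = 157.723 g/mol, so wt% Si = 28.085/157.723 × 100 = 17.81%.
30.68 − 17.81 = 12.87 pp.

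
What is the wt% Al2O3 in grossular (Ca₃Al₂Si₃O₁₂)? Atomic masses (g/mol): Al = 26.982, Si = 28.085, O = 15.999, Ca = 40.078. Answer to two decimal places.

M(Ca₃Al₂Si₃O₁₂) = 450.441 g/mol; M(Al2O3) = 101.961 g/mol.
Moles Al2O3 per formula unit = 2 Al ÷ 2 = 1.0000.
Al2O3 fraction = (1.0000 × 101.961) / 450.441 = 101.961/450.441 = 0.2264.

22.64 wt%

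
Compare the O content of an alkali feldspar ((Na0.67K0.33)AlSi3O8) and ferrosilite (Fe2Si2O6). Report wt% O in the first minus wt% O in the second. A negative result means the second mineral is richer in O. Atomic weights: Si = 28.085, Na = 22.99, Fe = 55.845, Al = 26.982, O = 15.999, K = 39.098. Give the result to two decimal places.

11.46 percentage points

M((Na0.67K0.33)AlSi3O8) = 267.535 g/mol, so wt% O = 127.992/267.535 × 100 = 47.84%.
M(Fe2Si2O6) = 263.854 g/mol, so wt% O = 95.994/263.854 × 100 = 36.38%.
47.84 − 36.38 = 11.46 pp.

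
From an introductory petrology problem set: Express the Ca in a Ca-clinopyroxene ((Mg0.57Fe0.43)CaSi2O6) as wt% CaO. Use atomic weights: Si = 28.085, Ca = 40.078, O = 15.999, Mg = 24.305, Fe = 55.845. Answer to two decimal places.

M((Mg0.57Fe0.43)CaSi2O6) = 230.109 g/mol; M(CaO) = 56.077 g/mol.
Moles CaO per formula unit = 1 Ca ÷ 1 = 1.0000.
CaO fraction = (1.0000 × 56.077) / 230.109 = 56.077/230.109 = 0.2437.

24.37 wt%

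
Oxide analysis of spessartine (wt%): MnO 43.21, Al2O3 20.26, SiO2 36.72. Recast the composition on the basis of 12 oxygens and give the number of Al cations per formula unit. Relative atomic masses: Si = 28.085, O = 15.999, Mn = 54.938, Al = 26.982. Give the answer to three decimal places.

1.964 Al apfu

43.21 wt% MnO ÷ 70.937 g/mol = 0.60913 mol, giving 0.60913 Mn and 0.60913 O.
20.26 wt% Al2O3 ÷ 101.961 g/mol = 0.19870 mol, giving 0.39740 Al and 0.59610 O.
36.72 wt% SiO2 ÷ 60.083 g/mol = 0.61115 mol, giving 0.61115 Si and 1.22230 O.
Oxygen sums to 2.42753; scaling by 12/2.42753 = 4.94330 puts the formula on 12 O.
Al: 0.39740 × 4.94330 = 1.964 atoms per formula unit.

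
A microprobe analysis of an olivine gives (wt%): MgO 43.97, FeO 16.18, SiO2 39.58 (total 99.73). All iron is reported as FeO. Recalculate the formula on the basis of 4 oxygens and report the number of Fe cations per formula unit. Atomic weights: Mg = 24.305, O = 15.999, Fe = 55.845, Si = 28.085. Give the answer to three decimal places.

MgO (M=40.304): mol = 1.09096; Mg = 1.09096, O = 1.09096.
FeO (M=71.844): mol = 0.22521; Fe = 0.22521, O = 0.22521.
SiO2 (M=60.083): mol = 0.65876; Si = 0.65876, O = 1.31752.
ΣO = 2.63369; factor = 4/ΣO = 1.51878.
Fe apfu = 0.22521 × 1.51878 = 0.342.

0.342 Fe apfu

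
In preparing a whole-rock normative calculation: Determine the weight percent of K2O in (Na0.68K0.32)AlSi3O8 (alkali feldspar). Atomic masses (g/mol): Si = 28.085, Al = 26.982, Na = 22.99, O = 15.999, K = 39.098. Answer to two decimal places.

M((Na0.68K0.32)AlSi3O8) = 267.374 g/mol; M(K2O) = 94.195 g/mol.
Moles K2O per formula unit = 0.32 K ÷ 2 = 0.1600.
K2O fraction = (0.1600 × 94.195) / 267.374 = 15.071/267.374 = 0.0564.

5.64 wt%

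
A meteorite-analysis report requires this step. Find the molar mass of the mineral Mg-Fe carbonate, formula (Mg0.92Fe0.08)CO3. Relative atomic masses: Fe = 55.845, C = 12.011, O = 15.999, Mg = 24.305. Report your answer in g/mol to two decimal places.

86.84 g/mol

Mg: 0.92 × 24.305 = 22.3606
Fe: 0.08 × 55.845 = 4.4676
C: 1 × 12.011 = 12.0110
O: 3 × 15.999 = 47.9970
Summing the contributions gives the formula mass.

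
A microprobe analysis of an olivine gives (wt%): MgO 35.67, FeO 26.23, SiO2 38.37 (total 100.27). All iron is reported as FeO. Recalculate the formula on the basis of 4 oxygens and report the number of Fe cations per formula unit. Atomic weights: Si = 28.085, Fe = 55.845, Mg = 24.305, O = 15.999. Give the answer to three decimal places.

MgO: 35.67/40.304 = 0.88502 mol → 0.88502 mol Mg, 0.88502 mol O.
FeO: 26.23/71.844 = 0.36510 mol → 0.36510 mol Fe, 0.36510 mol O.
SiO2: 38.37/60.083 = 0.63862 mol → 0.63862 mol Si, 1.27724 mol O.
Total oxygen = 2.52736 mol. Normalization factor = 4/2.52736 = 1.58268.
Fe per 4 O = 0.36510 × 1.58268 = 0.578.

0.578 Fe apfu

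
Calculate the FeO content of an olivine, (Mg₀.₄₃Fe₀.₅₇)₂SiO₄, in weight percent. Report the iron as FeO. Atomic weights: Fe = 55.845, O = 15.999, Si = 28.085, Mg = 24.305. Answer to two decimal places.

46.36 wt%

Formula mass = 176.647 g/mol.
1.14 Fe → 1.1400 mol FeO per formula unit; M(FeO) = 71.844, so FeO mass = 81.902 g.
81.902/176.647 × 100 = 46.36 wt%.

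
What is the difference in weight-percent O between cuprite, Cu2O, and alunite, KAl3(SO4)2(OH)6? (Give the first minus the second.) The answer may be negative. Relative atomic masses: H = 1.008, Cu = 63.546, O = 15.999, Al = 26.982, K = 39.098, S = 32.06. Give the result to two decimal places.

O in Cu2O: molar mass 143.091 g/mol; 1×15.999 = 15.999 g → 11.18 wt%.
O in KAl3(SO4)2(OH)6: molar mass 414.198 g/mol; 14×15.999 = 223.986 g → 54.08 wt%.
Difference = 11.18 − 54.08 = -42.90 percentage points.

-42.90 percentage points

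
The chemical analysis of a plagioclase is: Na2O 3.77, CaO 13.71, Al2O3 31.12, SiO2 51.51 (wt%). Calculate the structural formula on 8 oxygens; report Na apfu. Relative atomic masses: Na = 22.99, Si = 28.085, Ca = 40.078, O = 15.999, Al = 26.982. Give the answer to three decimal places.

Na2O (M=61.979): mol = 0.06083; Na = 0.12166, O = 0.06083.
CaO (M=56.077): mol = 0.24449; Ca = 0.24449, O = 0.24449.
Al2O3 (M=101.961): mol = 0.30521; Al = 0.61042, O = 0.91563.
SiO2 (M=60.083): mol = 0.85731; Si = 0.85731, O = 1.71462.
ΣO = 2.93557; factor = 8/ΣO = 2.72519.
Na apfu = 0.12166 × 2.72519 = 0.332.

0.332 Na apfu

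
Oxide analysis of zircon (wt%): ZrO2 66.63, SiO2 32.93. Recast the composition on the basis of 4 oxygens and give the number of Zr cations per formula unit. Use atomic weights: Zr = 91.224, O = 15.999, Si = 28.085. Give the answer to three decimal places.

ZrO2: 66.63/123.222 = 0.54073 mol → 0.54073 mol Zr, 1.08146 mol O.
SiO2: 32.93/60.083 = 0.54808 mol → 0.54808 mol Si, 1.09616 mol O.
Total oxygen = 2.17762 mol. Normalization factor = 4/2.17762 = 1.83687.
Zr per 4 O = 0.54073 × 1.83687 = 0.993.

0.993 Zr apfu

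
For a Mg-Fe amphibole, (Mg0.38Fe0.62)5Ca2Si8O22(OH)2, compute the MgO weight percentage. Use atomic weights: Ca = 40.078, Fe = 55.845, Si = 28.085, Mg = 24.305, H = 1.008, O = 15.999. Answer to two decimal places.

Formula mass = 910.127 g/mol.
1.90 Mg → 1.9000 mol MgO per formula unit; M(MgO) = 40.304, so MgO mass = 76.578 g.
76.578/910.127 × 100 = 8.41 wt%.

8.41 wt%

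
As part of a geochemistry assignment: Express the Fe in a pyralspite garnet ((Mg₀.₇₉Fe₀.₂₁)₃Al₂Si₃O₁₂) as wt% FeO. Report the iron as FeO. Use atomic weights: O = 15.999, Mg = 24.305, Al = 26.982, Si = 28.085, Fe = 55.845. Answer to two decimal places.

Formula mass = 422.992 g/mol.
0.63 Fe → 0.6300 mol FeO per formula unit; M(FeO) = 71.844, so FeO mass = 45.262 g.
45.262/422.992 × 100 = 10.70 wt%.

10.70 wt%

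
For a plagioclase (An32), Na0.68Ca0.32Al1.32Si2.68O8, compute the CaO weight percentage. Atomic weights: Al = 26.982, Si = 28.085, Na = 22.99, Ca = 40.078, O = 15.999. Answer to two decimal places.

Formula mass = 267.334 g/mol.
0.32 Ca → 0.3200 mol CaO per formula unit; M(CaO) = 56.077, so CaO mass = 17.945 g.
17.945/267.334 × 100 = 6.71 wt%.

6.71 wt%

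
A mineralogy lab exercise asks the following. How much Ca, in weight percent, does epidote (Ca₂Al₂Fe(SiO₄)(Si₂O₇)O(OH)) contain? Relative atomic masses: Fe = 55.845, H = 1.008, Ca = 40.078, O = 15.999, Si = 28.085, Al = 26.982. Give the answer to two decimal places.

16.59 weight percent

Formula mass = 2*40.078 + 2*26.982 + 1*55.845 + 3*28.085 + 13*15.999 + 1*1.008 = 483.215 g/mol, of which 80.156 g is Ca.
So Ca makes up 80.156/483.215 = 0.1659 of the mass, i.e. 16.59%.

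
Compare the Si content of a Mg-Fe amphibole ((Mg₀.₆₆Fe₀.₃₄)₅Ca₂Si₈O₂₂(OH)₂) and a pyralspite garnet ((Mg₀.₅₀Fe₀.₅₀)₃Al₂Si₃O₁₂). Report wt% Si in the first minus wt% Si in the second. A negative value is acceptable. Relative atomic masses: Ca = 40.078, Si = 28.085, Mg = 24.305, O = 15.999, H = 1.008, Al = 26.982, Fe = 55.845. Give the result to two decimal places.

7.24 percentage points

Si in (Mg₀.₆₆Fe₀.₃₄)₅Ca₂Si₈O₂₂(OH)₂: molar mass 865.971 g/mol; 8×28.085 = 224.680 g → 25.95 wt%.
Si in (Mg₀.₅₀Fe₀.₅₀)₃Al₂Si₃O₁₂: molar mass 450.432 g/mol; 3×28.085 = 84.255 g → 18.71 wt%.
Difference = 25.95 − 18.71 = 7.24 percentage points.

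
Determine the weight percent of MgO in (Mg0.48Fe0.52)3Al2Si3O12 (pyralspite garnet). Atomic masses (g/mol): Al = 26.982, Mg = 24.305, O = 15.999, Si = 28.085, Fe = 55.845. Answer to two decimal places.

12.83 wt%

Formula mass = 452.324 g/mol.
1.44 Mg → 1.4400 mol MgO per formula unit; M(MgO) = 40.304, so MgO mass = 58.038 g.
58.038/452.324 × 100 = 12.83 wt%.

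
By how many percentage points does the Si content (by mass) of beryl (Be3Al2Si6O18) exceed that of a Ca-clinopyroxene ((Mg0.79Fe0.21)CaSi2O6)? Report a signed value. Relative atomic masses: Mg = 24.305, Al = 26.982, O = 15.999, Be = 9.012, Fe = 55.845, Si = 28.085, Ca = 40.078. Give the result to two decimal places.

6.18 percentage points

Si in Be3Al2Si6O18: molar mass 537.492 g/mol; 6×28.085 = 168.510 g → 31.35 wt%.
Si in (Mg0.79Fe0.21)CaSi2O6: molar mass 223.170 g/mol; 2×28.085 = 56.170 g → 25.17 wt%.
Difference = 31.35 − 25.17 = 6.18 percentage points.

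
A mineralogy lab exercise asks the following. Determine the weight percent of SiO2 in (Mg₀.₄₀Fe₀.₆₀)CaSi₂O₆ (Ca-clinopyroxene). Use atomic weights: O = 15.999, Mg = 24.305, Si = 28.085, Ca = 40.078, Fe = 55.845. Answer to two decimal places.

51.03 wt%

Molar mass of (Mg₀.₄₀Fe₀.₆₀)CaSi₂O₆ = 0.40·24.305 + 0.60·55.845 + 1·40.078 + 2·28.085 + 6·15.999 = 235.471 g/mol.
Each formula unit contains 2 Si, equivalent to 2/1 = 2.0000 mol SiO2.
M(SiO2) = 1×28.085 + 2×15.999 = 60.083 g/mol.
Mass of SiO2 per formula unit = 2.0000 × 60.083 = 120.166 g.
SiO2 wt% = 120.166 / 235.471 × 100 = 51.03%.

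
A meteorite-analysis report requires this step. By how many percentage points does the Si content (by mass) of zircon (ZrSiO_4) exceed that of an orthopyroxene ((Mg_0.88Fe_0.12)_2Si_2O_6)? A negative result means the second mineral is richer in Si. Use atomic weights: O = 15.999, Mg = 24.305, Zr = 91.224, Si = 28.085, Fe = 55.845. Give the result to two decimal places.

First mineral: 28.085 g Si in 183.305 g formula = 15.32 wt% Si.
Second mineral: 56.170 g Si in 208.344 g formula = 26.96 wt% Si.
15.32% − 26.96% gives a difference of -11.64 percentage points.

-11.64 percentage points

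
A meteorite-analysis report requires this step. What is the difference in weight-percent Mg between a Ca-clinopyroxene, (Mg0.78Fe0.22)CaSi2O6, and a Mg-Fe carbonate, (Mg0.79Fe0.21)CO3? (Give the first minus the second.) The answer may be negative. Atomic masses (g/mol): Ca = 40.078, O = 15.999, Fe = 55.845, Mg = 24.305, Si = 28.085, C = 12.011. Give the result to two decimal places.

Mg in (Mg0.78Fe0.22)CaSi2O6: molar mass 223.486 g/mol; 0.78×24.305 = 18.958 g → 8.48 wt%.
Mg in (Mg0.79Fe0.21)CO3: molar mass 90.936 g/mol; 0.79×24.305 = 19.201 g → 21.11 wt%.
Difference = 8.48 − 21.11 = -12.63 percentage points.

-12.63 percentage points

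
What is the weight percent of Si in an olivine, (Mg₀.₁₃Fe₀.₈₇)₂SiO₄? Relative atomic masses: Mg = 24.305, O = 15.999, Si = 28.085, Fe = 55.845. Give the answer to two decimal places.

14.36 mass %

Molar mass of (Mg₀.₁₃Fe₀.₈₇)₂SiO₄: 0.26*24.305 + 1.74*55.845 + 1*28.085 + 4*15.999 = 195.571 g/mol.
Mass of Si per formula unit: 1 × 28.085 = 28.085 g.
Weight fraction Si = 28.085 / 195.571 = 0.1436.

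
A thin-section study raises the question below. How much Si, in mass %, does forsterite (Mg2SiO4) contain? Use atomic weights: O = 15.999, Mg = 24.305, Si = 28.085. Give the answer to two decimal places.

Formula mass = 2·24.305 + 1·28.085 + 4·15.999 = 140.691 g/mol, of which 28.085 g is Si.
So Si makes up 28.085/140.691 = 0.1996 of the mass, i.e. 19.96%.

19.96 mass %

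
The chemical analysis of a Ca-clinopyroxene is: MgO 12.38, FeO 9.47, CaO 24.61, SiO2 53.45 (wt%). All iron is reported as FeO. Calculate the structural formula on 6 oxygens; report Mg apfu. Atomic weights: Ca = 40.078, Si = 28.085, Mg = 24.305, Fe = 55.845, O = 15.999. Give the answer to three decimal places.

0.694 Mg apfu

12.38 wt% MgO ÷ 40.304 g/mol = 0.30717 mol, giving 0.30717 Mg and 0.30717 O.
9.47 wt% FeO ÷ 71.844 g/mol = 0.13181 mol, giving 0.13181 Fe and 0.13181 O.
24.61 wt% CaO ÷ 56.077 g/mol = 0.43886 mol, giving 0.43886 Ca and 0.43886 O.
53.45 wt% SiO2 ÷ 60.083 g/mol = 0.88960 mol, giving 0.88960 Si and 1.77920 O.
Oxygen sums to 2.65704; scaling by 6/2.65704 = 2.25815 puts the formula on 6 O.
Mg: 0.30717 × 2.25815 = 0.694 atoms per formula unit.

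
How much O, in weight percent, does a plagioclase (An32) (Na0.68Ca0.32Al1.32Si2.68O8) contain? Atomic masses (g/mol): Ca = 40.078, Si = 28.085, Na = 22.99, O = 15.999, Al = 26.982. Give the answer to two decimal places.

47.88 weight percent

Molar mass of Na0.68Ca0.32Al1.32Si2.68O8: 0.68×22.99 + 0.32×40.078 + 1.32×26.982 + 2.68×28.085 + 8×15.999 = 267.334 g/mol.
Mass of O per formula unit: 8 × 15.999 = 127.992 g.
Weight fraction O = 127.992 / 267.334 = 0.4788.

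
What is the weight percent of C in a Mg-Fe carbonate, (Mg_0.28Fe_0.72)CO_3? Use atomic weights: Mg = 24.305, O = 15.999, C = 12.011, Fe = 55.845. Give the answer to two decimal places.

Molar mass of (Mg_0.28Fe_0.72)CO_3: 0.28*24.305 + 0.72*55.845 + 1*12.011 + 3*15.999 = 107.022 g/mol.
Mass of C per formula unit: 1 × 12.011 = 12.011 g.
Weight fraction C = 12.011 / 107.022 = 0.1122.

11.22 mass %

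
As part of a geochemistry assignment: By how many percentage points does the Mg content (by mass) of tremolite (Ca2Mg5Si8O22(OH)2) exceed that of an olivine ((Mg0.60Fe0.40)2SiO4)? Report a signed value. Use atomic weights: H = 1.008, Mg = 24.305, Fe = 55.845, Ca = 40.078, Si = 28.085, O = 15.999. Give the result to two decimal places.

-2.62 percentage points

First mineral: 121.525 g Mg in 812.353 g formula = 14.96 wt% Mg.
Second mineral: 29.166 g Mg in 165.923 g formula = 17.58 wt% Mg.
14.96% − 17.58% gives a difference of -2.62 percentage points.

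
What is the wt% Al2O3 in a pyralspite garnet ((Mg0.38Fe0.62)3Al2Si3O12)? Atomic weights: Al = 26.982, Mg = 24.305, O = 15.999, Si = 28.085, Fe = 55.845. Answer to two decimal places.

Formula mass = 461.786 g/mol.
2 Al → 1.0000 mol Al2O3 per formula unit; M(Al2O3) = 101.961, so Al2O3 mass = 101.961 g.
101.961/461.786 × 100 = 22.08 wt%.

22.08 wt%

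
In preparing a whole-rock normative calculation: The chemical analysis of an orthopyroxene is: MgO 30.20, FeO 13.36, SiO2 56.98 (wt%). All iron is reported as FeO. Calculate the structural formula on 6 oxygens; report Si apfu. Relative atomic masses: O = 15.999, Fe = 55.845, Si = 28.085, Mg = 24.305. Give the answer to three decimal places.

MgO: 30.20/40.304 = 0.74931 mol → 0.74931 mol Mg, 0.74931 mol O.
FeO: 13.36/71.844 = 0.18596 mol → 0.18596 mol Fe, 0.18596 mol O.
SiO2: 56.98/60.083 = 0.94835 mol → 0.94835 mol Si, 1.89670 mol O.
Total oxygen = 2.83197 mol. Normalization factor = 6/2.83197 = 2.11867.
Si per 6 O = 0.94835 × 2.11867 = 2.009.

2.009 Si apfu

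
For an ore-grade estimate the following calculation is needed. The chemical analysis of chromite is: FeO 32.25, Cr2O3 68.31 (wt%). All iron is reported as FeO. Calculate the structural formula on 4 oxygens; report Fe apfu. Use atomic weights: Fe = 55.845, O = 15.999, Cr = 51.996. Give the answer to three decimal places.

0.999 Fe apfu

FeO: 32.25/71.844 = 0.44889 mol → 0.44889 mol Fe, 0.44889 mol O.
Cr2O3: 68.31/151.989 = 0.44944 mol → 0.89888 mol Cr, 1.34832 mol O.
Total oxygen = 1.79721 mol. Normalization factor = 4/1.79721 = 2.22567.
Fe per 4 O = 0.44889 × 2.22567 = 0.999.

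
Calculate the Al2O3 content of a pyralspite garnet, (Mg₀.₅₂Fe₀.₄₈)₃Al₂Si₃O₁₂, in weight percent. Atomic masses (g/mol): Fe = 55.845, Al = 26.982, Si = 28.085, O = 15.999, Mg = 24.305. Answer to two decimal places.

22.73 wt%

M((Mg₀.₅₂Fe₀.₄₈)₃Al₂Si₃O₁₂) = 448.540 g/mol; M(Al2O3) = 101.961 g/mol.
Moles Al2O3 per formula unit = 2 Al ÷ 2 = 1.0000.
Al2O3 fraction = (1.0000 × 101.961) / 448.540 = 101.961/448.540 = 0.2273.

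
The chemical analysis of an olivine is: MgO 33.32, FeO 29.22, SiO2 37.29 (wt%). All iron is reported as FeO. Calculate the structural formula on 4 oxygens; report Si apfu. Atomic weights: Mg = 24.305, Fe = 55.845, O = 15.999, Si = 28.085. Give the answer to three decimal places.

1.003 Si apfu

MgO (M=40.304): mol = 0.82672; Mg = 0.82672, O = 0.82672.
FeO (M=71.844): mol = 0.40671; Fe = 0.40671, O = 0.40671.
SiO2 (M=60.083): mol = 0.62064; Si = 0.62064, O = 1.24128.
ΣO = 2.47471; factor = 4/ΣO = 1.61635.
Si apfu = 0.62064 × 1.61635 = 1.003.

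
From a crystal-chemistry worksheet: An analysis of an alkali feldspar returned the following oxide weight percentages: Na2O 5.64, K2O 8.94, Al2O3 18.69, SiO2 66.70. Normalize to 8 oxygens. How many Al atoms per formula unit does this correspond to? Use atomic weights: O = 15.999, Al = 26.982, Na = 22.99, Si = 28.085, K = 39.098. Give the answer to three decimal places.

0.992 Al apfu

Na2O: 5.64/61.979 = 0.09100 mol → 0.18200 mol Na, 0.09100 mol O.
K2O: 8.94/94.195 = 0.09491 mol → 0.18982 mol K, 0.09491 mol O.
Al2O3: 18.69/101.961 = 0.18331 mol → 0.36662 mol Al, 0.54993 mol O.
SiO2: 66.70/60.083 = 1.11013 mol → 1.11013 mol Si, 2.22026 mol O.
Total oxygen = 2.95610 mol. Normalization factor = 8/2.95610 = 2.70627.
Al per 8 O = 0.36662 × 2.70627 = 0.992.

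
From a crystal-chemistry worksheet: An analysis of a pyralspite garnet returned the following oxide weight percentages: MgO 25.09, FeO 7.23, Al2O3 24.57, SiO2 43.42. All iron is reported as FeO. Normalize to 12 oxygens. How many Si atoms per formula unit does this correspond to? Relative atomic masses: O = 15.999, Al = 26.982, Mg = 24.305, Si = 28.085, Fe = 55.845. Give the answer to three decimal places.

MgO: 25.09/40.304 = 0.62252 mol → 0.62252 mol Mg, 0.62252 mol O.
FeO: 7.23/71.844 = 0.10063 mol → 0.10063 mol Fe, 0.10063 mol O.
Al2O3: 24.57/101.961 = 0.24097 mol → 0.48194 mol Al, 0.72291 mol O.
SiO2: 43.42/60.083 = 0.72267 mol → 0.72267 mol Si, 1.44534 mol O.
Total oxygen = 2.89140 mol. Normalization factor = 12/2.89140 = 4.15024.
Si per 12 O = 0.72267 × 4.15024 = 2.999.

2.999 Si apfu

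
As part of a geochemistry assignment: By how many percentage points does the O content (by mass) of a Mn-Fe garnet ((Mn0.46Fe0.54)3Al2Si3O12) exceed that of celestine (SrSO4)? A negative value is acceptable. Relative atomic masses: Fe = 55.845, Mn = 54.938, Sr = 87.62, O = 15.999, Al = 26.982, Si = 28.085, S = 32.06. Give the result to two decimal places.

M((Mn0.46Fe0.54)3Al2Si3O12) = 496.490 g/mol, so wt% O = 191.988/496.490 × 100 = 38.67%.
M(SrSO4) = 183.676 g/mol, so wt% O = 63.996/183.676 × 100 = 34.84%.
38.67 − 34.84 = 3.83 pp.

3.83 percentage points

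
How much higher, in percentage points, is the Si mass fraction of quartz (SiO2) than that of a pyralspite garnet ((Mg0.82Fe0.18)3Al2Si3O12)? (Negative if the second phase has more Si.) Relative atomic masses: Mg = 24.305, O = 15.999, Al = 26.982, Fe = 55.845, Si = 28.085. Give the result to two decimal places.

26.69 percentage points

M(SiO2) = 60.083 g/mol, so wt% Si = 28.085/60.083 × 100 = 46.74%.
M((Mg0.82Fe0.18)3Al2Si3O12) = 420.154 g/mol, so wt% Si = 84.255/420.154 × 100 = 20.05%.
46.74 − 20.05 = 26.69 pp.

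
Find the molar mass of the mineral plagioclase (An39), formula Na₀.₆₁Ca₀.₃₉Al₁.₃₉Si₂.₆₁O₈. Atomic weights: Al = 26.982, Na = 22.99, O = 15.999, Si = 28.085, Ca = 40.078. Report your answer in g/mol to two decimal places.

The formula mass is the sum 0.61×22.99 + 0.39×40.078 + 1.39×26.982 + 2.61×28.085 + 8×15.999.

268.45 g/mol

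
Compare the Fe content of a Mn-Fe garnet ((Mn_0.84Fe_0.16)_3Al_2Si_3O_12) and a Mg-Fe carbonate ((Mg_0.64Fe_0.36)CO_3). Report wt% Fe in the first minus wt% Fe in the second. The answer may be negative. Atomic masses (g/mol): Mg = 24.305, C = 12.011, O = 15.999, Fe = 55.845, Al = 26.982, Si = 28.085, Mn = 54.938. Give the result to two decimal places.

Fe in (Mn_0.84Fe_0.16)_3Al_2Si_3O_12: molar mass 495.456 g/mol; 0.48×55.845 = 26.806 g → 5.41 wt%.
Fe in (Mg_0.64Fe_0.36)CO_3: molar mass 95.667 g/mol; 0.36×55.845 = 20.104 g → 21.01 wt%.
Difference = 5.41 − 21.01 = -15.60 percentage points.

-15.60 percentage points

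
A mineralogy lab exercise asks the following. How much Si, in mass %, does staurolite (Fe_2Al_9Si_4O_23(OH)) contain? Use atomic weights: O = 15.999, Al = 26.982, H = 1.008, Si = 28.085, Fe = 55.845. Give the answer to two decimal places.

13.19 mass %

Formula mass = 2·55.845 + 9·26.982 + 4·28.085 + 24·15.999 + 1·1.008 = 851.852 g/mol, of which 112.340 g is Si.
So Si makes up 112.340/851.852 = 0.1319 of the mass, i.e. 13.19%.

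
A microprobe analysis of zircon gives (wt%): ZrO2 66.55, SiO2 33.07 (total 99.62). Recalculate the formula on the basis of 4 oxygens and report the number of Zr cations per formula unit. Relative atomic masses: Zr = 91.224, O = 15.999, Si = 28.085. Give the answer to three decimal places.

66.55 wt% ZrO2 ÷ 123.222 g/mol = 0.54008 mol, giving 0.54008 Zr and 1.08016 O.
33.07 wt% SiO2 ÷ 60.083 g/mol = 0.55041 mol, giving 0.55041 Si and 1.10082 O.
Oxygen sums to 2.18098; scaling by 4/2.18098 = 1.83404 puts the formula on 4 O.
Zr: 0.54008 × 1.83404 = 0.991 atoms per formula unit.

0.991 Zr apfu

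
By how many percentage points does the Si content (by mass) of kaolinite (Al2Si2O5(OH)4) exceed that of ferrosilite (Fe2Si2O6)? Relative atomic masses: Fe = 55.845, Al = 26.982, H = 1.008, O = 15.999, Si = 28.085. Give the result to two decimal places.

First mineral: 56.170 g Si in 258.157 g formula = 21.76 wt% Si.
Second mineral: 56.170 g Si in 263.854 g formula = 21.29 wt% Si.
21.76% − 21.29% gives a difference of 0.47 percentage points.

0.47 percentage points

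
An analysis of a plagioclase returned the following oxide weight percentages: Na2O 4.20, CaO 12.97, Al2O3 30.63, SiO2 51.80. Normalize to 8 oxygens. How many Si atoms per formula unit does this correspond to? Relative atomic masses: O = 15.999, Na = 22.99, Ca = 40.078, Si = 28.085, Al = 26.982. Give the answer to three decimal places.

Na2O (M=61.979): mol = 0.06776; Na = 0.13552, O = 0.06776.
CaO (M=56.077): mol = 0.23129; Ca = 0.23129, O = 0.23129.
Al2O3 (M=101.961): mol = 0.30041; Al = 0.60082, O = 0.90123.
SiO2 (M=60.083): mol = 0.86214; Si = 0.86214, O = 1.72428.
ΣO = 2.92456; factor = 8/ΣO = 2.73545.
Si apfu = 0.86214 × 2.73545 = 2.358.

2.358 Si apfu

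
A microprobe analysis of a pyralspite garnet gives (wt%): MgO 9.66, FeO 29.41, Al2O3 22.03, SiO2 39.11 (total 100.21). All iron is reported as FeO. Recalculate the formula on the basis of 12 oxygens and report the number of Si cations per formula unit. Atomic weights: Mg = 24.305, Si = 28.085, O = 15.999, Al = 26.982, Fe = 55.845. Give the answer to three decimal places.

3.005 Si apfu

9.66 wt% MgO ÷ 40.304 g/mol = 0.23968 mol, giving 0.23968 Mg and 0.23968 O.
29.41 wt% FeO ÷ 71.844 g/mol = 0.40936 mol, giving 0.40936 Fe and 0.40936 O.
22.03 wt% Al2O3 ÷ 101.961 g/mol = 0.21606 mol, giving 0.43212 Al and 0.64818 O.
39.11 wt% SiO2 ÷ 60.083 g/mol = 0.65093 mol, giving 0.65093 Si and 1.30186 O.
Oxygen sums to 2.59908; scaling by 12/2.59908 = 4.61702 puts the formula on 12 O.
Si: 0.65093 × 4.61702 = 3.005 atoms per formula unit.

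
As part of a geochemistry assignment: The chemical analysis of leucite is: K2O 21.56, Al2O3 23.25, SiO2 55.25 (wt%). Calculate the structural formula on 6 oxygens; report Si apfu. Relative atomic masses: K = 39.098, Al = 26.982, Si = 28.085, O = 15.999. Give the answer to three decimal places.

2.005 Si apfu

K2O (M=94.195): mol = 0.22889; K = 0.45778, O = 0.22889.
Al2O3 (M=101.961): mol = 0.22803; Al = 0.45606, O = 0.68409.
SiO2 (M=60.083): mol = 0.91956; Si = 0.91956, O = 1.83912.
ΣO = 2.75210; factor = 6/ΣO = 2.18015.
Si apfu = 0.91956 × 2.18015 = 2.005.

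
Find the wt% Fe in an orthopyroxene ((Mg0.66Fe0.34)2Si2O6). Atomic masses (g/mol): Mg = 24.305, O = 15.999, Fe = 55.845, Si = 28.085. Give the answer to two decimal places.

17.09 mass %

Formula mass = 1.32×24.305 + 0.68×55.845 + 2×28.085 + 6×15.999 = 222.221 g/mol, of which 37.975 g is Fe.
So Fe makes up 37.975/222.221 = 0.1709 of the mass, i.e. 17.09%.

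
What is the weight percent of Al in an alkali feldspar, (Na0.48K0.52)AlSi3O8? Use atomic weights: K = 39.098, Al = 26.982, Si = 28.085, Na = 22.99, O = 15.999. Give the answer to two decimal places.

9.97 mass %

Molar mass of (Na0.48K0.52)AlSi3O8: 0.48·22.99 + 0.52·39.098 + 1·26.982 + 3·28.085 + 8·15.999 = 270.595 g/mol.
Mass of Al per formula unit: 1 × 26.982 = 26.982 g.
Weight fraction Al = 26.982 / 270.595 = 0.0997.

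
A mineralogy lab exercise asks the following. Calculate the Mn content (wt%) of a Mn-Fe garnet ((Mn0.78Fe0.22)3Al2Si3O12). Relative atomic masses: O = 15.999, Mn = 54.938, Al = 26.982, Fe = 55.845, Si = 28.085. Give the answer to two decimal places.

25.94 wt%

Formula mass = 2.34×54.938 + 0.66×55.845 + 2×26.982 + 3×28.085 + 12×15.999 = 495.620 g/mol, of which 128.555 g is Mn.
So Mn makes up 128.555/495.620 = 0.2594 of the mass, i.e. 25.94%.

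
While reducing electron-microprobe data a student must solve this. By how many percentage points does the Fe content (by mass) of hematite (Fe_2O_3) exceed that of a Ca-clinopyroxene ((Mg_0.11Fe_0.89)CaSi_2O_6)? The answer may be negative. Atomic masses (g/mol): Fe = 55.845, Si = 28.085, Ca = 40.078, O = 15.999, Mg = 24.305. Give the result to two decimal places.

First mineral: 111.690 g Fe in 159.687 g formula = 69.94 wt% Fe.
Second mineral: 49.702 g Fe in 244.618 g formula = 20.32 wt% Fe.
69.94% − 20.32% gives a difference of 49.62 percentage points.

49.62 percentage points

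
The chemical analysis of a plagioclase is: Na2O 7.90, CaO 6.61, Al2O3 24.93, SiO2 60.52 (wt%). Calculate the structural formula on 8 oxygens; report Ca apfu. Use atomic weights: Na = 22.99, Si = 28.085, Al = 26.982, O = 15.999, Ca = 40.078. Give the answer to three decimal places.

Na2O (M=61.979): mol = 0.12746; Na = 0.25492, O = 0.12746.
CaO (M=56.077): mol = 0.11787; Ca = 0.11787, O = 0.11787.
Al2O3 (M=101.961): mol = 0.24451; Al = 0.48902, O = 0.73353.
SiO2 (M=60.083): mol = 1.00727; Si = 1.00727, O = 2.01454.
ΣO = 2.99340; factor = 8/ΣO = 2.67255.
Ca apfu = 0.11787 × 2.67255 = 0.315.

0.315 Ca apfu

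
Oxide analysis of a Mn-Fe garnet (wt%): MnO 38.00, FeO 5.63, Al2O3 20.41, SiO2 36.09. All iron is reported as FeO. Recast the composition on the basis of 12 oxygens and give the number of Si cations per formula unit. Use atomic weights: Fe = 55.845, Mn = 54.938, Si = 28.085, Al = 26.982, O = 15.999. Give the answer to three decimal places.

MnO (M=70.937): mol = 0.53569; Mn = 0.53569, O = 0.53569.
FeO (M=71.844): mol = 0.07836; Fe = 0.07836, O = 0.07836.
Al2O3 (M=101.961): mol = 0.20017; Al = 0.40034, O = 0.60051.
SiO2 (M=60.083): mol = 0.60067; Si = 0.60067, O = 1.20134.
ΣO = 2.41590; factor = 12/ΣO = 4.96709.
Si apfu = 0.60067 × 4.96709 = 2.984.

2.984 Si apfu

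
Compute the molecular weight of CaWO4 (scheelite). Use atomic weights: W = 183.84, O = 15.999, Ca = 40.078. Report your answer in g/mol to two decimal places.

The formula mass is the sum 1·40.078 + 1·183.84 + 4·15.999.

287.91 g/mol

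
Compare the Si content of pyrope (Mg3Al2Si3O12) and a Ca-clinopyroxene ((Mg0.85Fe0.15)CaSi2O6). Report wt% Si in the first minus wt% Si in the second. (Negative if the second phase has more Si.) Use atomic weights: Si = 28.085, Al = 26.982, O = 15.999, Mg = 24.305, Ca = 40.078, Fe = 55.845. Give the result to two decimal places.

First mineral: 84.255 g Si in 403.122 g formula = 20.90 wt% Si.
Second mineral: 56.170 g Si in 221.278 g formula = 25.38 wt% Si.
20.90% − 25.38% gives a difference of -4.48 percentage points.

-4.48 percentage points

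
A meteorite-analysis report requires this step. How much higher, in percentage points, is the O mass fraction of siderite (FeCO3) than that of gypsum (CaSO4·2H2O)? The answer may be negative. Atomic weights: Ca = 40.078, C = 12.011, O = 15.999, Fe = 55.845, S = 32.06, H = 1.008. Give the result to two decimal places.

M(FeCO3) = 115.853 g/mol, so wt% O = 47.997/115.853 × 100 = 41.43%.
M(CaSO4·2H2O) = 172.164 g/mol, so wt% O = 95.994/172.164 × 100 = 55.76%.
41.43 − 55.76 = -14.33 pp.

-14.33 percentage points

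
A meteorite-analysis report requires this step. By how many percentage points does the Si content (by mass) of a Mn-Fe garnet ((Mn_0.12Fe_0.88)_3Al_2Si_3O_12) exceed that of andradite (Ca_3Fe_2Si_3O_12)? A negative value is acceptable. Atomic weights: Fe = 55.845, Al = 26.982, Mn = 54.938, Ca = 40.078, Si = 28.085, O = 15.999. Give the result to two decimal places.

M((Mn_0.12Fe_0.88)_3Al_2Si_3O_12) = 497.415 g/mol, so wt% Si = 84.255/497.415 × 100 = 16.94%.
M(Ca_3Fe_2Si_3O_12) = 508.167 g/mol, so wt% Si = 84.255/508.167 × 100 = 16.58%.
16.94 − 16.58 = 0.36 pp.

0.36 percentage points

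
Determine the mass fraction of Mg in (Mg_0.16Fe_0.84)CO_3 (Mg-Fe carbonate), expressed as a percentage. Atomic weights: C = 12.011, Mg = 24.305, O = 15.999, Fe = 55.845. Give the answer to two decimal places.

M((Mg_0.16Fe_0.84)CO_3) = 110.807 g/mol.
Mg contributes 0.16 × 24.305 = 3.889 g per mole.
3.889/110.807 = 0.0351 → 3.51%.

3.51 mass %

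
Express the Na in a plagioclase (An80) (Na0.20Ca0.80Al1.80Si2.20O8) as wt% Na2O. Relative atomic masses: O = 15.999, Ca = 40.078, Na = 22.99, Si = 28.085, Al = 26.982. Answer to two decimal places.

Molar mass of Na0.20Ca0.80Al1.80Si2.20O8 = 0.20*22.99 + 0.80*40.078 + 1.80*26.982 + 2.20*28.085 + 8*15.999 = 275.007 g/mol.
Each formula unit contains 0.20 Na, equivalent to 0.20/2 = 0.1000 mol Na2O.
M(Na2O) = 2×22.99 + 1×15.999 = 61.979 g/mol.
Mass of Na2O per formula unit = 0.1000 × 61.979 = 6.198 g.
Na2O wt% = 6.198 / 275.007 × 100 = 2.25%.

2.25 wt%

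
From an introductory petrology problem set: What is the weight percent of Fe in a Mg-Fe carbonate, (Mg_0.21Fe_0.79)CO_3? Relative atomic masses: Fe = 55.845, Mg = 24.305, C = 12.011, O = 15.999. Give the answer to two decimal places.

Molar mass of (Mg_0.21Fe_0.79)CO_3: 0.21*24.305 + 0.79*55.845 + 1*12.011 + 3*15.999 = 109.230 g/mol.
Mass of Fe per formula unit: 0.79 × 55.845 = 44.118 g.
Weight fraction Fe = 44.118 / 109.230 = 0.4039.

40.39 mass %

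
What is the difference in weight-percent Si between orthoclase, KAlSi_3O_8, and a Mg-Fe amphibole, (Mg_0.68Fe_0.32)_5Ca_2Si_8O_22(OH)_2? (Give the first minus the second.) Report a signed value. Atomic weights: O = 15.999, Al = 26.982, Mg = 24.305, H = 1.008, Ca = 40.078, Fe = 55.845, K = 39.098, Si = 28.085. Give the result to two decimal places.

4.23 percentage points

First mineral: 84.255 g Si in 278.327 g formula = 30.27 wt% Si.
Second mineral: 224.680 g Si in 862.817 g formula = 26.04 wt% Si.
30.27% − 26.04% gives a difference of 4.23 percentage points.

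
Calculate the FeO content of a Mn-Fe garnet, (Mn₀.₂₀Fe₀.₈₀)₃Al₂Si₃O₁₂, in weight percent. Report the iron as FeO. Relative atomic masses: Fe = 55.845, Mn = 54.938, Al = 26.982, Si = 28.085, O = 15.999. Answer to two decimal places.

34.68 wt%

M((Mn₀.₂₀Fe₀.₈₀)₃Al₂Si₃O₁₂) = 497.198 g/mol; M(FeO) = 71.844 g/mol.
Moles FeO per formula unit = 2.40 Fe ÷ 1 = 2.4000.
FeO fraction = (2.4000 × 71.844) / 497.198 = 172.426/497.198 = 0.3468.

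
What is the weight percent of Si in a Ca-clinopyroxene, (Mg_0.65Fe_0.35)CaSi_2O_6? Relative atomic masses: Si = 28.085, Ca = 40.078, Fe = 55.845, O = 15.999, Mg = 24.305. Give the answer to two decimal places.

24.68 wt%

Formula mass = 0.65·24.305 + 0.35·55.845 + 1·40.078 + 2·28.085 + 6·15.999 = 227.586 g/mol, of which 56.170 g is Si.
So Si makes up 56.170/227.586 = 0.2468 of the mass, i.e. 24.68%.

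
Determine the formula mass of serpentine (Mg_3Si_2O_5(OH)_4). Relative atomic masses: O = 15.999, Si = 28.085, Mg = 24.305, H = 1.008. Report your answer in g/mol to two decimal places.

277.11 g/mol

The formula mass is the sum 3·24.305 + 2·28.085 + 9·15.999 + 4·1.008.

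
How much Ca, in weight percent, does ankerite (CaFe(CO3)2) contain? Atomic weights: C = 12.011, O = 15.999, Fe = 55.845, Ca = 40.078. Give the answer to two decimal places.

M(CaFe(CO3)2) = 215.939 g/mol.
Ca contributes 1 × 40.078 = 40.078 g per mole.
40.078/215.939 = 0.1856 → 18.56%.

18.56 weight percent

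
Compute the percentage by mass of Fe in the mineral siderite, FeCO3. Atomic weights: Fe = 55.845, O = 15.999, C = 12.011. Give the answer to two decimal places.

Molar mass of FeCO3: 1×55.845 + 1×12.011 + 3×15.999 = 115.853 g/mol.
Mass of Fe per formula unit: 1 × 55.845 = 55.845 g.
Weight fraction Fe = 55.845 / 115.853 = 0.4820.

48.20 weight percent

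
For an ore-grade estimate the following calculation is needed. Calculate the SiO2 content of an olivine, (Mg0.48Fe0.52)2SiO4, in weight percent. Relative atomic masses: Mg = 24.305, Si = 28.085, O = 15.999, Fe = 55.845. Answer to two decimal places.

M((Mg0.48Fe0.52)2SiO4) = 173.493 g/mol; M(SiO2) = 60.083 g/mol.
Moles SiO2 per formula unit = 1 Si ÷ 1 = 1.0000.
SiO2 fraction = (1.0000 × 60.083) / 173.493 = 60.083/173.493 = 0.3463.

34.63 wt%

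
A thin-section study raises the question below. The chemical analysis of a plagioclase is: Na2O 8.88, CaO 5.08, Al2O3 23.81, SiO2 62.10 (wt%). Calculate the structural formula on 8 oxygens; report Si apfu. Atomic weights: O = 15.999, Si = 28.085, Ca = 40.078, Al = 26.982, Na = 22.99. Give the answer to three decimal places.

2.755 Si apfu

Na2O (M=61.979): mol = 0.14327; Na = 0.28654, O = 0.14327.
CaO (M=56.077): mol = 0.09059; Ca = 0.09059, O = 0.09059.
Al2O3 (M=101.961): mol = 0.23352; Al = 0.46704, O = 0.70056.
SiO2 (M=60.083): mol = 1.03357; Si = 1.03357, O = 2.06714.
ΣO = 3.00156; factor = 8/ΣO = 2.66528.
Si apfu = 1.03357 × 2.66528 = 2.755.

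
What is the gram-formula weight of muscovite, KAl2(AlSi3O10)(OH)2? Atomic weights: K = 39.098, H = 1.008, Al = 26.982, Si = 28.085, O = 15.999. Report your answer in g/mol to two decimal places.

398.30 g/mol

The formula mass is the sum 1*39.098 + 3*26.982 + 3*28.085 + 12*15.999 + 2*1.008.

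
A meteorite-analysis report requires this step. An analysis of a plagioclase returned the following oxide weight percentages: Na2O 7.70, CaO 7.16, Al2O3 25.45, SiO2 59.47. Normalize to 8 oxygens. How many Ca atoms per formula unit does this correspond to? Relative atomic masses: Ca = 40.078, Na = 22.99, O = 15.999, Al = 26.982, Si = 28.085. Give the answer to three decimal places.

0.343 Ca apfu

7.70 wt% Na2O ÷ 61.979 g/mol = 0.12424 mol, giving 0.24848 Na and 0.12424 O.
7.16 wt% CaO ÷ 56.077 g/mol = 0.12768 mol, giving 0.12768 Ca and 0.12768 O.
25.45 wt% Al2O3 ÷ 101.961 g/mol = 0.24961 mol, giving 0.49922 Al and 0.74883 O.
59.47 wt% SiO2 ÷ 60.083 g/mol = 0.98980 mol, giving 0.98980 Si and 1.97960 O.
Oxygen sums to 2.98035; scaling by 8/2.98035 = 2.68425 puts the formula on 8 O.
Ca: 0.12768 × 2.68425 = 0.343 atoms per formula unit.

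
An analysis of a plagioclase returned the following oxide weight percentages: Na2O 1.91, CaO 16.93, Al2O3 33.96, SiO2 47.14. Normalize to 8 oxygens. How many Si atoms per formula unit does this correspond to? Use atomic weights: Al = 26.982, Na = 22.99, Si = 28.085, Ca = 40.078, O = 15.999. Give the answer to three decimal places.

2.164 Si apfu

Na2O (M=61.979): mol = 0.03082; Na = 0.06164, O = 0.03082.
CaO (M=56.077): mol = 0.30191; Ca = 0.30191, O = 0.30191.
Al2O3 (M=101.961): mol = 0.33307; Al = 0.66614, O = 0.99921.
SiO2 (M=60.083): mol = 0.78458; Si = 0.78458, O = 1.56916.
ΣO = 2.90110; factor = 8/ΣO = 2.75757.
Si apfu = 0.78458 × 2.75757 = 2.164.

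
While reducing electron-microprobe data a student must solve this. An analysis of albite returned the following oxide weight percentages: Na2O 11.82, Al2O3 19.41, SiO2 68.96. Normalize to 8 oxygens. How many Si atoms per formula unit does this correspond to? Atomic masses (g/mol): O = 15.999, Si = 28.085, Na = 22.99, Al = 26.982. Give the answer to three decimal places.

Na2O (M=61.979): mol = 0.19071; Na = 0.38142, O = 0.19071.
Al2O3 (M=101.961): mol = 0.19037; Al = 0.38074, O = 0.57111.
SiO2 (M=60.083): mol = 1.14775; Si = 1.14775, O = 2.29550.
ΣO = 3.05732; factor = 8/ΣO = 2.61667.
Si apfu = 1.14775 × 2.61667 = 3.003.

3.003 Si apfu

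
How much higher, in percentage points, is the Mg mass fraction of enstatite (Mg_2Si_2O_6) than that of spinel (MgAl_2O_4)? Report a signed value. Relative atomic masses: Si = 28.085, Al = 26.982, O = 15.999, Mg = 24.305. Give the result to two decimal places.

7.13 percentage points

M(Mg_2Si_2O_6) = 200.774 g/mol, so wt% Mg = 48.610/200.774 × 100 = 24.21%.
M(MgAl_2O_4) = 142.265 g/mol, so wt% Mg = 24.305/142.265 × 100 = 17.08%.
24.21 − 17.08 = 7.13 pp.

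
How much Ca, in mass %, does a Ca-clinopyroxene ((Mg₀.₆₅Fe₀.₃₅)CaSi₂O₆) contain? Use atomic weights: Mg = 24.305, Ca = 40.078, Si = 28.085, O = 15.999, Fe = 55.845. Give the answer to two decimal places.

17.61 mass %

M((Mg₀.₆₅Fe₀.₃₅)CaSi₂O₆) = 227.586 g/mol.
Ca contributes 1 × 40.078 = 40.078 g per mole.
40.078/227.586 = 0.1761 → 17.61%.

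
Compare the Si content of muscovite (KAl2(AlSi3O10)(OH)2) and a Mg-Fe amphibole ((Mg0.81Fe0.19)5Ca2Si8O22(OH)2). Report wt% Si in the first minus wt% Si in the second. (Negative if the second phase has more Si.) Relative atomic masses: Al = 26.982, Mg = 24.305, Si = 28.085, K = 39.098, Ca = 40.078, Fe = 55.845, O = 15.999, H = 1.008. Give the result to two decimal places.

First mineral: 84.255 g Si in 398.303 g formula = 21.15 wt% Si.
Second mineral: 224.680 g Si in 842.316 g formula = 26.67 wt% Si.
21.15% − 26.67% gives a difference of -5.52 percentage points.

-5.52 percentage points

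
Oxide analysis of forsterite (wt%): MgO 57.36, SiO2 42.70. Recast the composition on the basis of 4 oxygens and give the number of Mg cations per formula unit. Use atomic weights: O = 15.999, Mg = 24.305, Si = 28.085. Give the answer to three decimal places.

2.001 Mg apfu

57.36 wt% MgO ÷ 40.304 g/mol = 1.42318 mol, giving 1.42318 Mg and 1.42318 O.
42.70 wt% SiO2 ÷ 60.083 g/mol = 0.71068 mol, giving 0.71068 Si and 1.42136 O.
Oxygen sums to 2.84454; scaling by 4/2.84454 = 1.40620 puts the formula on 4 O.
Mg: 1.42318 × 1.40620 = 2.001 atoms per formula unit.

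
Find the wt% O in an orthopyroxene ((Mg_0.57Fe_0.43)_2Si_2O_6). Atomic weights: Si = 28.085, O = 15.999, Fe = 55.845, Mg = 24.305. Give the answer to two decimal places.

Molar mass of (Mg_0.57Fe_0.43)_2Si_2O_6: 1.14×24.305 + 0.86×55.845 + 2×28.085 + 6×15.999 = 227.898 g/mol.
Mass of O per formula unit: 6 × 15.999 = 95.994 g.
Weight fraction O = 95.994 / 227.898 = 0.4212.

42.12 wt%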